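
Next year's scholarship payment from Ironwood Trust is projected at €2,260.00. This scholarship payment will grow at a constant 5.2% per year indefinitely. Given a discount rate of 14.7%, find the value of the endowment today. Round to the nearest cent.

Growing perpetuity: P = D₁ / (r − g) = €2,260.0000 / (0.147 − 0.052) = €23,789.47

€23789.47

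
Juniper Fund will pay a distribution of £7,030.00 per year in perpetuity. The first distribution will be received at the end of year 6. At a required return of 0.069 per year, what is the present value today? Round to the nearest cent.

Value at end of year 5: C / r = £7,030.00 / 0.069 = £101,884.0580
Discount to today: PV = £101,884.0580 / (1 + 0.069)^5 = £101,884.0580 / 1.396010 = £72,982.33

£72982.33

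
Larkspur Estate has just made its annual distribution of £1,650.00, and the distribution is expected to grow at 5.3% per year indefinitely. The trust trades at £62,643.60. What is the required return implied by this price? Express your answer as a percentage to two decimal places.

D₁ = £1,650.00 × 1.053 = £1,737.4500
P = D₁/(r − g) ⇒ r = D₁/P + g = £1,737.4500/£62,643.60 + 0.053 = 0.027735 + 0.053 = 0.080735

8.07%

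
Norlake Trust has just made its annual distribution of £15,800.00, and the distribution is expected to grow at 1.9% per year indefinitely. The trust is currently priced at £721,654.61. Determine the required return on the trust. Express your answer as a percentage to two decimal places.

D₁ = £15,800.00 × 1.019 = £16,100.2000
P = D₁/(r − g) ⇒ r = D₁/P + g = £16,100.2000/£721,654.61 + 0.019 = 0.022310 + 0.019 = 0.041310

4.13%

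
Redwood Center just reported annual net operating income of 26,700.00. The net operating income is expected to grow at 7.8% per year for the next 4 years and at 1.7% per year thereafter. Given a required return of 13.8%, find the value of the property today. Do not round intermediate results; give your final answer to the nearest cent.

274143.31

D_1 = 28782.60000
D_2 = 31027.64280
D_3 = 33447.79894
D_4 = 36056.72726
Terminal value at year 4: TV = D_4×(1+g_2)/(r−g_2) = 36669.69162/0.121 = 303055.30264
P_0 = D_1/(1+r)^1 + D_2/(1+r)^2 + D_3/(1+r)^3 + D_4/(1+r)^4 + TV/(1+r)^4
    = 25292.26714 + 23958.75569 + 22695.55240 + 21498.95034 + 180697.78922 = 274143.31478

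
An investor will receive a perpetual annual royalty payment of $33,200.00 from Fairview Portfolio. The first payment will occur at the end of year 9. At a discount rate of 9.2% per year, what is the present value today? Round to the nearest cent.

$178471.61

Value at end of year 8: C / r = $33,200.00 / 0.092 = $360,869.5652
Discount to today: PV = $360,869.5652 / (1 + 0.092)^8 = $360,869.5652 / 2.022000 = $178,471.61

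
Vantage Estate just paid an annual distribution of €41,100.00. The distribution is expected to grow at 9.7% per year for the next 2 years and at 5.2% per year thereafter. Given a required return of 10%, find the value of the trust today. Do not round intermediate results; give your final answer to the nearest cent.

€977732.41

D_1 = 45086.70000
D_2 = 49460.10990
Terminal value at year 2: TV = D_2×(1+g_2)/(r−g_2) = 52032.03561/0.048 = 1084000.74197
P_0 = D_1/(1+r)^1 + D_2/(1+r)^2 + TV/(1+r)^2
    = 40987.90909 + 40876.12388 + 895868.38180 = 977732.41477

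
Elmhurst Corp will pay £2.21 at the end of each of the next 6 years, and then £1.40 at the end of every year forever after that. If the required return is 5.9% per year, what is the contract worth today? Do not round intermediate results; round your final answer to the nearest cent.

PV of 6-year annuity: £2.21 × [1 − (1+0.059)^−6] / 0.059 = 10.90151
Perpetuity value at year 6: £1.40 / 0.059 = 23.72881
PV of perpetuity: 23.72881 / (1+0.059)^6 = 16.82288
Total PV = 10.90151 + 16.82288 = 27.72439

£27.72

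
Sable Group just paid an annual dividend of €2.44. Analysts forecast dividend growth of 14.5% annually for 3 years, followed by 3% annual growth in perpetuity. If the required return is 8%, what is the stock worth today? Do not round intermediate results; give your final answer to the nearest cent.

€68.13

D_1 = 2.79380
D_2 = 3.19890
D_3 = 3.66274
Terminal value at year 3: TV = D_3×(1+g_2)/(r−g_2) = 3.77262/0.05 = 75.45248
P_0 = D_1/(1+r)^1 + D_2/(1+r)^2 + D_3/(1+r)^3 + TV/(1+r)^3
    = 2.58685 + 2.74254 + 2.90760 + 59.89661 = 68.13361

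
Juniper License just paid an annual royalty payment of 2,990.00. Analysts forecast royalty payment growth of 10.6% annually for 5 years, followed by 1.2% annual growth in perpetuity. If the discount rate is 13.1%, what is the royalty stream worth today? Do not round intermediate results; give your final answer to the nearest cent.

36726.15

D_1 = 3306.94000
D_2 = 3657.47564
D_3 = 4045.16806
D_4 = 4473.95587
D_5 = 4948.19519
Terminal value at year 5: TV = D_5×(1+g_2)/(r−g_2) = 5007.57354/0.119 = 42080.44989
P_0 = D_1/(1+r)^1 + D_2/(1+r)^2 + D_3/(1+r)^3 + D_4/(1+r)^4 + D_5/(1+r)^5 + TV/(1+r)^5
    = 2923.90805 + 2859.27701 + 2796.07460 + 2734.26924 + 2673.83004 + 22738.78994 = 36726.14888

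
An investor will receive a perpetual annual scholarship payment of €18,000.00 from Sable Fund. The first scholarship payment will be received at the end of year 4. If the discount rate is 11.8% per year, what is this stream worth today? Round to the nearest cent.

€109160.39

Value at end of year 3: C / r = €18,000.00 / 0.118 = €152,542.3729
Discount to today: PV = €152,542.3729 / (1 + 0.118)^3 = €152,542.3729 / 1.397415 = €109,160.39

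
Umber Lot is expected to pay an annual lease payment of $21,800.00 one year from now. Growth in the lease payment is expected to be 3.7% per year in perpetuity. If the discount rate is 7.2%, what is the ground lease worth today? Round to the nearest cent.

$622857.14

Growing perpetuity: P = D₁ / (r − g) = $21,800.0000 / (0.072 − 0.037) = $622,857.14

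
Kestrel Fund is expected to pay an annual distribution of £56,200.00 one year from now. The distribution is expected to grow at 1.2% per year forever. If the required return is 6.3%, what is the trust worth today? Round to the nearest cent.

£1101960.78

Growing perpetuity: P = D₁ / (r − g) = £56,200.0000 / (0.063 − 0.012) = £1,101,960.78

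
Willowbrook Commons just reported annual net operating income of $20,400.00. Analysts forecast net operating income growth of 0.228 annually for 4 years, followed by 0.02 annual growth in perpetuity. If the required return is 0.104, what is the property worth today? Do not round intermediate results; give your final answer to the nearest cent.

D_1 = 25051.20000
D_2 = 30762.87360
D_3 = 37776.80878
D_4 = 46389.92118
Terminal value at year 4: TV = D_4×(1+g_2)/(r−g_2) = 47317.71961/0.084 = 563306.18579
P_0 = D_1/(1+r)^1 + D_2/(1+r)^2 + D_3/(1+r)^3 + D_4/(1+r)^4 + TV/(1+r)^4
    = 22691.30435 + 25239.96534 + 28074.88899 + 31228.22797 + 379199.91103 = 486434.29768

$486434.30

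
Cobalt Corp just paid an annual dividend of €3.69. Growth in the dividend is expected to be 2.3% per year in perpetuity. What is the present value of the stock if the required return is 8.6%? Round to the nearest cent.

D₁ = D₀ × (1 + g) = €3.69 × 1.023 = €3.7749
Growing perpetuity: P = D₁ / (r − g) = €3.7749 / (0.086 − 0.023) = €59.92

€59.92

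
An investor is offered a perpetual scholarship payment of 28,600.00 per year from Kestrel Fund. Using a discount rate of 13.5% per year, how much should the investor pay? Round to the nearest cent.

Level perpetuity: PV = C / r = 28,600.00 / 0.135 = 211,851.85

211851.85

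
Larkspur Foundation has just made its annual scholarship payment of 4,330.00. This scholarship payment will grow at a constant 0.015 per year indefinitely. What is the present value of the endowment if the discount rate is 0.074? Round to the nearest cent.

74490.68

D₁ = D₀ × (1 + g) = 4,330.00 × 1.015 = 4,394.9500
Growing perpetuity: P = D₁ / (r − g) = 4,394.9500 / (0.074 − 0.015) = 74,490.68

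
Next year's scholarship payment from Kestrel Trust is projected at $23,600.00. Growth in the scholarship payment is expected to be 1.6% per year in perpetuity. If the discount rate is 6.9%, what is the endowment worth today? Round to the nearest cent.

Growing perpetuity: P = D₁ / (r − g) = $23,600.0000 / (0.069 − 0.016) = $445,283.02

$445283.02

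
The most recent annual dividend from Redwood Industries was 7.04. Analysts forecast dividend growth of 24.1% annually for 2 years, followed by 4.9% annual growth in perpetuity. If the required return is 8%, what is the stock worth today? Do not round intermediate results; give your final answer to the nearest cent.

D_1 = 8.73664
D_2 = 10.84217
Terminal value at year 2: TV = D_2×(1+g_2)/(r−g_2) = 11.37344/0.031 = 366.88505
P_0 = D_1/(1+r)^1 + D_2/(1+r)^2 + TV/(1+r)^2
    = 8.08948 + 9.29541 + 314.54480 = 331.92969

331.93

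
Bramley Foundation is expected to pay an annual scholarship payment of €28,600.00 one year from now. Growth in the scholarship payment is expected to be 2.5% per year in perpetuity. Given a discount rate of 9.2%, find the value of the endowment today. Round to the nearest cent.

Growing perpetuity: P = D₁ / (r − g) = €28,600.0000 / (0.092 − 0.025) = €426,865.67

€426865.67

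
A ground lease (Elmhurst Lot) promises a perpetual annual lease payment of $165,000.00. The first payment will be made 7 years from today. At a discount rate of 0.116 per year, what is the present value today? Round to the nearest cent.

$736276.24

Value at end of year 6: C / r = $165,000.00 / 0.116 = $1,422,413.7931
Discount to today: PV = $1,422,413.7931 / (1 + 0.116)^6 = $1,422,413.7931 / 1.931902 = $736,276.24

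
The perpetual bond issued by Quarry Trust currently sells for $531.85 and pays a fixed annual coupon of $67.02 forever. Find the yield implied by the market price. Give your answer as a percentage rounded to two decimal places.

12.60%

P = C/r ⇒ r = C/P = $67.02/$531.85 = 0.126013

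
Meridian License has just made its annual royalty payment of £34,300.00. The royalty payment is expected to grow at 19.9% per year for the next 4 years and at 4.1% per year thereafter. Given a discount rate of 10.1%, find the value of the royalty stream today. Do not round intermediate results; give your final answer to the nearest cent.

D_1 = 41125.70000
D_2 = 49309.71430
D_3 = 59122.34745
D_4 = 70887.69459
Terminal value at year 4: TV = D_4×(1+g_2)/(r−g_2) = 73794.09007/0.06 = 1229901.50109
P_0 = D_1/(1+r)^1 + D_2/(1+r)^2 + D_3/(1+r)^3 + D_4/(1+r)^4 + TV/(1+r)^4
    = 37353.04269 + 40677.83668 + 44298.57055 + 48241.58591 + 836991.51562 = 1007562.55145

£1007562.55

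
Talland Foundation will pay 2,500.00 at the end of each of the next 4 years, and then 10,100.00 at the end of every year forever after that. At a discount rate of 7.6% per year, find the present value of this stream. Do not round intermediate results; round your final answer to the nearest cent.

PV of 4-year annuity: 2,500.00 × [1 − (1+0.076)^−4] / 0.076 = 8354.58017
Perpetuity value at year 4: 10,100.00 / 0.076 = 132894.73684
PV of perpetuity: 132894.73684 / (1+0.076)^4 = 99142.23295
Total PV = 8354.58017 + 99142.23295 = 107496.81312

107496.81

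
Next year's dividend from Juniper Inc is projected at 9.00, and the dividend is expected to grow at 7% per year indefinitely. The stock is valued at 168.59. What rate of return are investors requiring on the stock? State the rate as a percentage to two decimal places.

12.34%

P = D₁/(r − g) ⇒ r = D₁/P + g = 9.0000/168.59 + 0.07 = 0.053384 + 0.07 = 0.123384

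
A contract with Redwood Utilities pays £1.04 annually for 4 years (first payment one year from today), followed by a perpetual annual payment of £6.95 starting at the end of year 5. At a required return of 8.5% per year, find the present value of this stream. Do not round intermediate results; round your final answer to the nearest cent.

£62.41

PV of 4-year annuity: £1.04 × [1 − (1+0.085)^−4] / 0.085 = 3.40662
Perpetuity value at year 4: £6.95 / 0.085 = 81.76471
PV of perpetuity: 81.76471 / (1+0.085)^4 = 58.99931
Total PV = 3.40662 + 58.99931 = 62.40593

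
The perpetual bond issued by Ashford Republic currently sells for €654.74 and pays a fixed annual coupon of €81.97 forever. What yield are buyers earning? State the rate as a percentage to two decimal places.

P = C/r ⇒ r = C/P = €81.97/€654.74 = 0.125195

12.52%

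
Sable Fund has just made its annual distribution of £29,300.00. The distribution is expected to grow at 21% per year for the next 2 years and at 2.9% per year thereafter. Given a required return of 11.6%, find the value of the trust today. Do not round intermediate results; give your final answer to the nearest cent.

£473597.63

D_1 = 35453.00000
D_2 = 42898.13000
Terminal value at year 2: TV = D_2×(1+g_2)/(r−g_2) = 44142.17577/0.087 = 507381.33069
P_0 = D_1/(1+r)^1 + D_2/(1+r)^2 + TV/(1+r)^2
    = 31767.92115 + 34443.71379 + 407385.99412 = 473597.62905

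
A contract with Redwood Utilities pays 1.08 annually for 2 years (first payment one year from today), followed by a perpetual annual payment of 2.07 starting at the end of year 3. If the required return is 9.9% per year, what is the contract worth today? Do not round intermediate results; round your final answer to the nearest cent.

19.19

PV of 2-year annuity: 1.08 × [1 − (1+0.099)^−2] / 0.099 = 1.87690
Perpetuity value at year 2: 2.07 / 0.099 = 20.90909
PV of perpetuity: 20.90909 / (1+0.099)^2 = 17.31170
Total PV = 1.87690 + 17.31170 = 19.18860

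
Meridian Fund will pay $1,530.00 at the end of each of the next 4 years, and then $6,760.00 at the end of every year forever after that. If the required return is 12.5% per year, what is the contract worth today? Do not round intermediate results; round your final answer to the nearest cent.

PV of 4-year annuity: $1,530.00 × [1 − (1+0.125)^−4] / 0.125 = 4598.62826
Perpetuity value at year 4: $6,760.00 / 0.125 = 54080.00000
PV of perpetuity: 54080.00000 / (1+0.125)^4 = 33761.87776
Total PV = 4598.62826 + 33761.87776 = 38360.50602

$38360.51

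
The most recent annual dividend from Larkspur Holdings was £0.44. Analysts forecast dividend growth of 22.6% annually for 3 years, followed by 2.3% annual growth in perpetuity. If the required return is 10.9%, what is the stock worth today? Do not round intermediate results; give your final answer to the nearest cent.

D_1 = 0.53944
D_2 = 0.66135
D_3 = 0.81082
Terminal value at year 3: TV = D_3×(1+g_2)/(r−g_2) = 0.82947/0.086 = 9.64498
P_0 = D_1/(1+r)^1 + D_2/(1+r)^2 + D_3/(1+r)^3 + TV/(1+r)^3
    = 0.48642 + 0.53774 + 0.59447 + 7.07142 = 8.69005

£8.69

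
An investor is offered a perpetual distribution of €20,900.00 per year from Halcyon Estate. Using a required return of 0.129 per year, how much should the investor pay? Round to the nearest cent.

€162015.50

Level perpetuity: PV = C / r = €20,900.00 / 0.129 = €162,015.50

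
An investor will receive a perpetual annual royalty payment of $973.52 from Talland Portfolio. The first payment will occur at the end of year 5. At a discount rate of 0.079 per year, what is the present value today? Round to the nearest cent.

$9091.43

Value at end of year 4: C / r = $973.52 / 0.079 = $12,323.0380
Discount to today: PV = $12,323.0380 / (1 + 0.079)^4 = $12,323.0380 / 1.355457 = $9,091.43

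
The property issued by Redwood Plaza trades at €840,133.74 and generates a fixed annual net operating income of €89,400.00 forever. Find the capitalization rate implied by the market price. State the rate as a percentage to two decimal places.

10.64%

P = C/r ⇒ r = C/P = €89,400.00/€840,133.74 = 0.106412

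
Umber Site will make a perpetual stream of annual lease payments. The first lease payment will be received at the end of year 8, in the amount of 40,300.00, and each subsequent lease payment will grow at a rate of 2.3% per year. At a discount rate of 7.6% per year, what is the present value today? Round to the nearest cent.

455347.84

Value at end of year 7: C₁ / (r − g) = 40,300.00 / (0.076 − 0.023) = 760,377.3585
Discount to today: PV = 760,377.3585 / (1 + 0.076)^7 = 760,377.3585 / 1.669882 = 455,347.84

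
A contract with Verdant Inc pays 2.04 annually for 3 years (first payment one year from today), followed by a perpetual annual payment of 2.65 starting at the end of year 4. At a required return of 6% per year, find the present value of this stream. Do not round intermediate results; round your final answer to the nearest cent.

42.54

PV of 3-year annuity: 2.04 × [1 − (1+0.06)^−3] / 0.06 = 5.45294
Perpetuity value at year 3: 2.65 / 0.06 = 44.16667
PV of perpetuity: 44.16667 / (1+0.06)^3 = 37.08319
Total PV = 5.45294 + 37.08319 = 42.53613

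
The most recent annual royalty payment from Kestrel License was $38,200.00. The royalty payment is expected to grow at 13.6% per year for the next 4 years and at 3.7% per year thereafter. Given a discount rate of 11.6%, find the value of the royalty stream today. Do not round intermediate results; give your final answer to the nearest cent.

$698128.17

D_1 = 43395.20000
D_2 = 49296.94720
D_3 = 56001.33202
D_4 = 63617.51317
Terminal value at year 4: TV = D_4×(1+g_2)/(r−g_2) = 65971.36116/0.079 = 835080.52103
P_0 = D_1/(1+r)^1 + D_2/(1+r)^2 + D_3/(1+r)^3 + D_4/(1+r)^4 + TV/(1+r)^4
    = 38884.58781 + 39581.44423 + 40290.78910 + 41012.84626 + 538358.50087 = 698128.16827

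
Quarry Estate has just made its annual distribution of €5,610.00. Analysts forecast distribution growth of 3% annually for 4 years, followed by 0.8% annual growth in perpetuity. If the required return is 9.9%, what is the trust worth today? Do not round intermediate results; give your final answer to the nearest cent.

€67076.73

D_1 = 5778.30000
D_2 = 5951.64900
D_3 = 6130.19847
D_4 = 6314.10442
Terminal value at year 4: TV = D_4×(1+g_2)/(r−g_2) = 6364.61726/0.091 = 69940.84901
P_0 = D_1/(1+r)^1 + D_2/(1+r)^2 + D_3/(1+r)^3 + D_4/(1+r)^4 + TV/(1+r)^4
    = 5257.77980 + 4927.67352 + 4618.29274 + 4328.33623 + 47944.64753 = 67076.72982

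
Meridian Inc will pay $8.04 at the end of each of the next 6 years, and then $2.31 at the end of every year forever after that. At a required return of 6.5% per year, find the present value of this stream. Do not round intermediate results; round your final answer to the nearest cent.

PV of 6-year annuity: $8.04 × [1 − (1+0.065)^−6] / 0.065 = 38.92175
Perpetuity value at year 6: $2.31 / 0.065 = 35.53846
PV of perpetuity: 35.53846 / (1+0.065)^6 = 24.35572
Total PV = 38.92175 + 24.35572 = 63.27747

$63.28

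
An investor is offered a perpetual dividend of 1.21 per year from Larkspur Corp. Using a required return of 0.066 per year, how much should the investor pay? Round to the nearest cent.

Level perpetuity: PV = C / r = 1.21 / 0.066 = 18.33

18.33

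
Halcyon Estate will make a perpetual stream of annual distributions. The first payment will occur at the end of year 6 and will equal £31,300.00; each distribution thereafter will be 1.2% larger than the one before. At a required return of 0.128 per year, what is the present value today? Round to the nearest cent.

Value at end of year 5: C₁ / (r − g) = £31,300.00 / (0.128 − 0.012) = £269,827.5862
Discount to today: PV = £269,827.5862 / (1 + 0.128)^5 = £269,827.5862 / 1.826188 = £147,754.55

£147754.55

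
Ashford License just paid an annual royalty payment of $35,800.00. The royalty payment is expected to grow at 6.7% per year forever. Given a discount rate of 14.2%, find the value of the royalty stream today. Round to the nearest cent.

$509314.67

D₁ = D₀ × (1 + g) = $35,800.00 × 1.067 = $38,198.6000
Growing perpetuity: P = D₁ / (r − g) = $38,198.6000 / (0.142 − 0.067) = $509,314.67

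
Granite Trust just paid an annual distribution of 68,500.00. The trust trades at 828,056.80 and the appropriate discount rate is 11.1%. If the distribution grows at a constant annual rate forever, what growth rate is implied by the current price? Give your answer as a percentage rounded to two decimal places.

2.61%

P = D₀(1+g)/(r−g) ⇒ P(r−g) = D₀(1+g) ⇒ g(P+D₀) = P·r − D₀
g = (P·r − D₀)/(P + D₀) = (828,056.80×0.111 − 68,500.00) / (828,056.80 + 68,500.00) = 0.026116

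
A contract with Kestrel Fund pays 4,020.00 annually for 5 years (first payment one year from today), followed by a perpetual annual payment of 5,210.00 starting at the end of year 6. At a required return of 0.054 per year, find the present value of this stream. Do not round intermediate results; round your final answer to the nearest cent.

PV of 5-year annuity: 4,020.00 × [1 − (1+0.054)^−5] / 0.054 = 17213.72059
Perpetuity value at year 5: 5,210.00 / 0.054 = 96481.48148
PV of perpetuity: 96481.48148 / (1+0.054)^5 = 74172.15703
Total PV = 17213.72059 + 74172.15703 = 91385.87762

91385.88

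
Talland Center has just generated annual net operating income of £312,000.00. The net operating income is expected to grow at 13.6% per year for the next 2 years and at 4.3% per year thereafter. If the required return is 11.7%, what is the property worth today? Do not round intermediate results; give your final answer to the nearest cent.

£5188399.43

D_1 = 354432.00000
D_2 = 402634.75200
Terminal value at year 2: TV = D_2×(1+g_2)/(r−g_2) = 419948.04634/0.074 = 5674973.59914
P_0 = D_1/(1+r)^1 + D_2/(1+r)^2 + TV/(1+r)^2
    = 317307.07252 + 322704.41753 + 4548387.93893 = 5188399.42897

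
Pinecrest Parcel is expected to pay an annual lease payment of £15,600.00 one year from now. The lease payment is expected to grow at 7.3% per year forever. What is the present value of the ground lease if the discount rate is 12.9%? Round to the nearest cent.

Growing perpetuity: P = D₁ / (r − g) = £15,600.0000 / (0.129 − 0.073) = £278,571.43

£278571.43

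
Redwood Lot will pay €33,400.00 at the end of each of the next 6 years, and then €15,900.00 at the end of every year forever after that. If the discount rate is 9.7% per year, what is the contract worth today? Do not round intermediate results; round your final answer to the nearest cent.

€240809.35

PV of 6-year annuity: €33,400.00 × [1 − (1+0.097)^−6] / 0.097 = 146753.54280
Perpetuity value at year 6: €15,900.00 / 0.097 = 163917.52577
PV of perpetuity: 163917.52577 / (1+0.097)^6 = 94055.80929
Total PV = 146753.54280 + 94055.80929 = 240809.35209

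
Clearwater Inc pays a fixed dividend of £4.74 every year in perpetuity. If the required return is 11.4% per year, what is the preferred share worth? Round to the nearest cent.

£41.58

Level perpetuity: PV = C / r = £4.74 / 0.114 = £41.58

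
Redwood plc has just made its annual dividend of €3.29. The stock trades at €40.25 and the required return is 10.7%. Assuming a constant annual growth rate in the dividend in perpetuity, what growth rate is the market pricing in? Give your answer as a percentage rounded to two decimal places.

P = D₀(1+g)/(r−g) ⇒ P(r−g) = D₀(1+g) ⇒ g(P+D₀) = P·r − D₀
g = (P·r − D₀)/(P + D₀) = (€40.25×0.107 − €3.29) / (€40.25 + €3.29) = 0.023352

2.34%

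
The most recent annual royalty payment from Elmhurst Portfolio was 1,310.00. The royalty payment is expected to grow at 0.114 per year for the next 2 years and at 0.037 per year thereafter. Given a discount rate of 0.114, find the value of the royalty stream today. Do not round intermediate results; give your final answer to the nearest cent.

D_1 = 1459.34000
D_2 = 1625.70476
Terminal value at year 2: TV = D_2×(1+g_2)/(r−g_2) = 1685.85584/0.077 = 21894.23164
P_0 = D_1/(1+r)^1 + D_2/(1+r)^2 + TV/(1+r)^2
    = 1310.00000 + 1310.00000 + 17642.46753 = 20262.46753

20262.47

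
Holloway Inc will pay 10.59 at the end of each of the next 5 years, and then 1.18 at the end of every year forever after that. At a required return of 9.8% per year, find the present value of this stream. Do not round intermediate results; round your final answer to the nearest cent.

PV of 5-year annuity: 10.59 × [1 − (1+0.098)^−5] / 0.098 = 40.35039
Perpetuity value at year 5: 1.18 / 0.098 = 12.04082
PV of perpetuity: 12.04082 / (1+0.098)^5 = 7.54474
Total PV = 40.35039 + 7.54474 = 47.89513

47.90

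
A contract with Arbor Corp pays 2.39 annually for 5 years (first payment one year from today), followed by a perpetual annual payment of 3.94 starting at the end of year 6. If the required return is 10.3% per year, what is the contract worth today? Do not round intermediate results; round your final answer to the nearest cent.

PV of 5-year annuity: 2.39 × [1 − (1+0.103)^−5] / 0.103 = 8.99097
Perpetuity value at year 5: 3.94 / 0.103 = 38.25243
PV of perpetuity: 38.25243 / (1+0.103)^5 = 23.43049
Total PV = 8.99097 + 23.43049 = 32.42146

32.42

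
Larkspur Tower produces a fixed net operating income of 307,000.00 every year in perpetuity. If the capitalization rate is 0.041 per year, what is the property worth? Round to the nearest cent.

7487804.88

Level perpetuity: PV = C / r = 307,000.00 / 0.041 = 7,487,804.88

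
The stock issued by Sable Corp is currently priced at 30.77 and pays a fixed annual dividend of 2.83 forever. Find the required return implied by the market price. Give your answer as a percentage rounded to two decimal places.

9.20%

P = C/r ⇒ r = C/P = 2.83/30.77 = 0.091973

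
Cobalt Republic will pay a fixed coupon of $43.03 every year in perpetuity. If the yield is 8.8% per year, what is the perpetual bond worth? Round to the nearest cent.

$488.98

Level perpetuity: PV = C / r = $43.03 / 0.088 = $488.98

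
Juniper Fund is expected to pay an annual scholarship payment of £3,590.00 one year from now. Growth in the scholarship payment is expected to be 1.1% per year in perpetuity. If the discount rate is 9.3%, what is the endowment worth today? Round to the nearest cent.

£43780.49

Growing perpetuity: P = D₁ / (r − g) = £3,590.0000 / (0.093 − 0.011) = £43,780.49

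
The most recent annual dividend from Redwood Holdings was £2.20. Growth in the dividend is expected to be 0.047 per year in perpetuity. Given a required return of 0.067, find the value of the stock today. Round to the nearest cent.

D₁ = D₀ × (1 + g) = £2.20 × 1.047 = £2.3034
Growing perpetuity: P = D₁ / (r − g) = £2.3034 / (0.067 − 0.047) = £115.17

£115.17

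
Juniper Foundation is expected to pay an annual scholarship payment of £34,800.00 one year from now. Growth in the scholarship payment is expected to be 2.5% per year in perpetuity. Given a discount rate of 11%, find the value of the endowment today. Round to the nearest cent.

Growing perpetuity: P = D₁ / (r − g) = £34,800.0000 / (0.11 − 0.025) = £409,411.76

£409411.76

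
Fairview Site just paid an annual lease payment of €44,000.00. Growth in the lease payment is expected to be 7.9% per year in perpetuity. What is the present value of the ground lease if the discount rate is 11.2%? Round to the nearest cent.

D₁ = D₀ × (1 + g) = €44,000.00 × 1.079 = €47,476.0000
Growing perpetuity: P = D₁ / (r − g) = €47,476.0000 / (0.112 − 0.079) = €1,438,666.67

€1438666.67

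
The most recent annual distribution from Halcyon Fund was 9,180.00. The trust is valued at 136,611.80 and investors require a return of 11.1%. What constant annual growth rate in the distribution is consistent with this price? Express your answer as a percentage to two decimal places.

P = D₀(1+g)/(r−g) ⇒ P(r−g) = D₀(1+g) ⇒ g(P+D₀) = P·r − D₀
g = (P·r − D₀)/(P + D₀) = (136,611.80×0.111 − 9,180.00) / (136,611.80 + 9,180.00) = 0.041044

4.10%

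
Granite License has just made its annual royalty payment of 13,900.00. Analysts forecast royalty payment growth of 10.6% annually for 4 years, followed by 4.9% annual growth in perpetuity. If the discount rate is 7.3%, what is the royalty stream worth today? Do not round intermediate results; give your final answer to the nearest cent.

D_1 = 15373.40000
D_2 = 17002.98040
D_3 = 18805.29632
D_4 = 20798.65773
Terminal value at year 4: TV = D_4×(1+g_2)/(r−g_2) = 21817.79196/0.024 = 909074.66506
P_0 = D_1/(1+r)^1 + D_2/(1+r)^2 + D_3/(1+r)^3 + D_4/(1+r)^4 + TV/(1+r)^4
    = 14327.49301 + 14768.13352 + 15222.32589 + 15690.48689 + 685805.03102 = 745813.47033

745813.47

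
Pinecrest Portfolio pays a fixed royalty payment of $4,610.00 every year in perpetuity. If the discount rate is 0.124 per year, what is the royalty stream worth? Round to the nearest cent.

Level perpetuity: PV = C / r = $4,610.00 / 0.124 = $37,177.42

$37177.42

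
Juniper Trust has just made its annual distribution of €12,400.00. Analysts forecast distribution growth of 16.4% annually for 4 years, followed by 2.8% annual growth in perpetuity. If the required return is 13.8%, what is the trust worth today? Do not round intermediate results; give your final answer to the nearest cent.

D_1 = 14433.60000
D_2 = 16800.71040
D_3 = 19556.02691
D_4 = 22763.21532
Terminal value at year 4: TV = D_4×(1+g_2)/(r−g_2) = 23400.58535/0.11 = 212732.59406
P_0 = D_1/(1+r)^1 + D_2/(1+r)^2 + D_3/(1+r)^3 + D_4/(1+r)^4 + TV/(1+r)^4
    = 12683.30404 + 12973.08076 + 13269.47804 + 13572.64713 + 126842.55681 = 179341.06678

€179341.07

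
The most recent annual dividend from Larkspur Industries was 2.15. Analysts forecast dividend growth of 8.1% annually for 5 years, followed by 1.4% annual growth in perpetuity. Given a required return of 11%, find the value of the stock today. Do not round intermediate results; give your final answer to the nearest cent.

29.83

D_1 = 2.32415
D_2 = 2.51241
D_3 = 2.71591
D_4 = 2.93590
D_5 = 3.17371
Terminal value at year 5: TV = D_5×(1+g_2)/(r−g_2) = 3.21814/0.096 = 33.52229
P_0 = D_1/(1+r)^1 + D_2/(1+r)^2 + D_3/(1+r)^3 + D_4/(1+r)^4 + D_5/(1+r)^5 + TV/(1+r)^5
    = 2.09383 + 2.03913 + 1.98585 + 1.93397 + 1.88344 + 19.89385 = 29.83006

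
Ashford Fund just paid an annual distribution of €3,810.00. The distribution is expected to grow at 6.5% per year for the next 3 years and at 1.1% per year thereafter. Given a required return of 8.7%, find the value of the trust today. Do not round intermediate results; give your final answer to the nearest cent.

€58641.08

D_1 = 4057.65000
D_2 = 4321.39725
D_3 = 4602.28807
Terminal value at year 3: TV = D_3×(1+g_2)/(r−g_2) = 4652.91324/0.076 = 61222.54263
P_0 = D_1/(1+r)^1 + D_2/(1+r)^2 + D_3/(1+r)^3 + TV/(1+r)^3
    = 3732.88868 + 3657.33804 + 3583.31648 + 47667.53894 = 58641.08215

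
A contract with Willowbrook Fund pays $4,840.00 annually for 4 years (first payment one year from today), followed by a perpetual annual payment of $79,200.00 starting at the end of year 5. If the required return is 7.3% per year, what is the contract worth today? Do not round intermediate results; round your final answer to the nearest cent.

$834754.94

PV of 4-year annuity: $4,840.00 × [1 − (1+0.073)^−4] / 0.073 = 16283.68181
Perpetuity value at year 4: $79,200.00 / 0.073 = 1084931.50685
PV of perpetuity: 1084931.50685 / (1+0.073)^4 = 818471.25908
Total PV = 16283.68181 + 818471.25908 = 834754.94089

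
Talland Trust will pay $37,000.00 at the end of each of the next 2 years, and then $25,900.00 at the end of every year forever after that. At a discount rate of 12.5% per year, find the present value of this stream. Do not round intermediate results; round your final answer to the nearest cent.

PV of 2-year annuity: $37,000.00 × [1 − (1+0.125)^−2] / 0.125 = 62123.45679
Perpetuity value at year 2: $25,900.00 / 0.125 = 207200.00000
PV of perpetuity: 207200.00000 / (1+0.125)^2 = 163713.58025
Total PV = 62123.45679 + 163713.58025 = 225837.03704

$225837.04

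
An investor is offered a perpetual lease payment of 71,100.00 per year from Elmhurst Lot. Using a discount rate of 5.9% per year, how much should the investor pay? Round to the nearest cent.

Level perpetuity: PV = C / r = 71,100.00 / 0.059 = 1,205,084.75

1205084.75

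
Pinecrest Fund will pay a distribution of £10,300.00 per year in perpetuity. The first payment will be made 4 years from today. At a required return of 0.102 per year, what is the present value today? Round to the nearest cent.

Value at end of year 3: C / r = £10,300.00 / 0.102 = £100,980.3922
Discount to today: PV = £100,980.3922 / (1 + 0.102)^3 = £100,980.3922 / 1.338273 = £75,455.74

£75455.74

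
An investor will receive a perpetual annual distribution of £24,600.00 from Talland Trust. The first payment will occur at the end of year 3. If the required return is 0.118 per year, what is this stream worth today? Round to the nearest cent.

£166789.80

Value at end of year 2: C / r = £24,600.00 / 0.118 = £208,474.5763
Discount to today: PV = £208,474.5763 / (1 + 0.118)^2 = £208,474.5763 / 1.249924 = £166,789.80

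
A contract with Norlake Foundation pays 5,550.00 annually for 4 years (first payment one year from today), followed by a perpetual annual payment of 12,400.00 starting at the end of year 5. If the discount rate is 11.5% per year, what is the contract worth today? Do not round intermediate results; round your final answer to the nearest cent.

86799.23

PV of 4-year annuity: 5,550.00 × [1 − (1+0.115)^−4] / 0.115 = 17036.35659
Perpetuity value at year 4: 12,400.00 / 0.115 = 107826.08696
PV of perpetuity: 107826.08696 / (1+0.115)^4 = 69762.87584
Total PV = 17036.35659 + 69762.87584 = 86799.23243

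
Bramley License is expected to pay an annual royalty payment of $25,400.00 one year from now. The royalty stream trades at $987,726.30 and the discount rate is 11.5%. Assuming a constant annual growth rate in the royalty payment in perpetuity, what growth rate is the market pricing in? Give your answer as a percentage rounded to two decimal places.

8.93%

P = D₁/(r−g) ⇒ g = r − D₁/P = 0.115 − $25,400.00/$987,726.30 = 0.089284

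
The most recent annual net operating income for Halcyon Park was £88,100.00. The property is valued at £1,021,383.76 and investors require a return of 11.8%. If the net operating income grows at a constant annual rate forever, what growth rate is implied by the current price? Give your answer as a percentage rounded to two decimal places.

2.92%

P = D₀(1+g)/(r−g) ⇒ P(r−g) = D₀(1+g) ⇒ g(P+D₀) = P·r − D₀
g = (P·r − D₀)/(P + D₀) = (£1,021,383.76×0.118 − £88,100.00) / (£1,021,383.76 + £88,100.00) = 0.029224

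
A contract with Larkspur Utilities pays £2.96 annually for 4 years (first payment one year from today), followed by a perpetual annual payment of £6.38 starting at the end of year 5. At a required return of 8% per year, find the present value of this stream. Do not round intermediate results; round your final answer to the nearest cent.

£68.42

PV of 4-year annuity: £2.96 × [1 − (1+0.08)^−4] / 0.08 = 9.80390
Perpetuity value at year 4: £6.38 / 0.08 = 79.75000
PV of perpetuity: 79.75000 / (1+0.08)^4 = 58.61863
Total PV = 9.80390 + 58.61863 = 68.42253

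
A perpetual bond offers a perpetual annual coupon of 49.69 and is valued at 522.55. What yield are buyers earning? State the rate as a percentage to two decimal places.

9.51%

P = C/r ⇒ r = C/P = 49.69/522.55 = 0.095091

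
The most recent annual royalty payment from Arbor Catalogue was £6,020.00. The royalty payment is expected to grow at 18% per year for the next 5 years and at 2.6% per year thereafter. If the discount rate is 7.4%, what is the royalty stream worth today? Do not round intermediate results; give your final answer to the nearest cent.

£246286.80

D_1 = 7103.60000
D_2 = 8382.24800
D_3 = 9891.05264
D_4 = 11671.44212
D_5 = 13772.30170
Terminal value at year 5: TV = D_5×(1+g_2)/(r−g_2) = 14130.38154/0.048 = 294382.94875
P_0 = D_1/(1+r)^1 + D_2/(1+r)^2 + D_3/(1+r)^3 + D_4/(1+r)^4 + D_5/(1+r)^5 + TV/(1+r)^5
    = 6614.15270 + 7266.94617 + 7984.16804 + 8772.17718 + 9637.96003 + 206011.39568 = 246286.79981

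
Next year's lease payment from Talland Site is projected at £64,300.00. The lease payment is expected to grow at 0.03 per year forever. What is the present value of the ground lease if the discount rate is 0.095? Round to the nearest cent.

Growing perpetuity: P = D₁ / (r − g) = £64,300.0000 / (0.095 − 0.03) = £989,230.77

£989230.77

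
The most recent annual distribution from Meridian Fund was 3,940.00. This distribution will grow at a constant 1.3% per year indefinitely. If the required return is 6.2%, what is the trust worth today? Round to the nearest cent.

D₁ = D₀ × (1 + g) = 3,940.00 × 1.013 = 3,991.2200
Growing perpetuity: P = D₁ / (r − g) = 3,991.2200 / (0.062 − 0.013) = 81,453.47

81453.47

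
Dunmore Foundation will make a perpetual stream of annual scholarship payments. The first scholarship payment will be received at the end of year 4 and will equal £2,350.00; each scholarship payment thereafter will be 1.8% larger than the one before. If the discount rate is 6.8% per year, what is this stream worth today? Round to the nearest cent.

Value at end of year 3: C₁ / (r − g) = £2,350.00 / (0.068 − 0.018) = £47,000.0000
Discount to today: PV = £47,000.0000 / (1 + 0.068)^3 = £47,000.0000 / 1.218186 = £38,581.94

£38581.94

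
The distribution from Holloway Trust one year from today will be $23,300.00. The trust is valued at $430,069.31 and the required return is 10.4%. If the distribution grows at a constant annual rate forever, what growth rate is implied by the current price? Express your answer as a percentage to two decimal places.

4.98%

P = D₁/(r−g) ⇒ g = r − D₁/P = 0.104 − $23,300.00/$430,069.31 = 0.049823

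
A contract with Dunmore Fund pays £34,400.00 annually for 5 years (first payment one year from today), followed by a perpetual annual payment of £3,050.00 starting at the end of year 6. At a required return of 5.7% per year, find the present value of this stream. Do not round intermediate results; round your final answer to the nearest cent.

PV of 5-year annuity: £34,400.00 × [1 − (1+0.057)^−5] / 0.057 = 146095.61715
Perpetuity value at year 5: £3,050.00 / 0.057 = 53508.77193
PV of perpetuity: 53508.77193 / (1+0.057)^5 = 40555.52680
Total PV = 146095.61715 + 40555.52680 = 186651.14395

£186651.14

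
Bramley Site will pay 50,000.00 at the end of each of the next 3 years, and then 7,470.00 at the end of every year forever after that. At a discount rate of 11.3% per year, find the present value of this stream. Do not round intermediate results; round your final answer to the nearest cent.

169497.49

PV of 3-year annuity: 50,000.00 × [1 − (1+0.113)^−3] / 0.113 = 121551.01543
Perpetuity value at year 3: 7,470.00 / 0.113 = 66106.19469
PV of perpetuity: 66106.19469 / (1+0.113)^3 = 47946.47299
Total PV = 121551.01543 + 47946.47299 = 169497.48841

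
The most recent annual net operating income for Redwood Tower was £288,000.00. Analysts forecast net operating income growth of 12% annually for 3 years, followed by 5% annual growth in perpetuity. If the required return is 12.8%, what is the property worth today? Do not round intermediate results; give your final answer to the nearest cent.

D_1 = 322560.00000
D_2 = 361267.20000
D_3 = 404619.26400
Terminal value at year 3: TV = D_3×(1+g_2)/(r−g_2) = 424850.22720/0.078 = 5446797.78462
P_0 = D_1/(1+r)^1 + D_2/(1+r)^2 + D_3/(1+r)^3 + TV/(1+r)^3
    = 285957.44681 + 283929.37981 + 281915.69627 + 3795018.98818 = 4646821.51107

£4646821.51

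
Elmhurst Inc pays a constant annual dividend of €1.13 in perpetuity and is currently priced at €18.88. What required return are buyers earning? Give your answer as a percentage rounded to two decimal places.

5.99%

P = C/r ⇒ r = C/P = €1.13/€18.88 = 0.059852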